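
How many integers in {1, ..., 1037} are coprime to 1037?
960

Prime factorization: 1037 = 17 × 61
Using the formula φ(n) = n × Π(1 - 1/p) for each prime factor p:
φ(1037) = 1037 × (1 - 1/17) × (1 - 1/61)
φ(1037) = 960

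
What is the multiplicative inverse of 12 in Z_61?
12^(-1) ≡ 56 (mod 61). Verification: 12 × 56 = 672 ≡ 1 (mod 61)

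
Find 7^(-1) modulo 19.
11

Using Extended Euclidean Algorithm:
gcd(7, 19) = 1
Bezout coefficients: 7 × -8 + 19 × 3 = 1
So 7 × -8 ≡ 1 (mod 19)
The inverse is -8 mod 19 = 11
Verification: 7 × 11 = 77 = 4 × 19 + 1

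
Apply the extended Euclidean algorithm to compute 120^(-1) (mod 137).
Extended GCD: 120(8) + 137(-7) = 1. So 120^(-1) ≡ 8 ≡ 8 (mod 137). Verify: 120 × 8 = 960 ≡ 1 (mod 137)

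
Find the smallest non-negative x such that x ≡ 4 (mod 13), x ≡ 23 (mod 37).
134

Using the Chinese Remainder Theorem:
M = product of moduli = 481
For equation 1: M_1 = 37, 37 ≡ 11 (mod 13), inverse of 37 mod 13 is 6 (check: 11 × 6 = 66 ≡ 1 (mod 13))
For equation 2: M_2 = 13, 13 ≡ 13 (mod 37), inverse of 13 mod 37 is 20 (check: 13 × 20 = 260 ≡ 1 (mod 37))
Combine: x ≡ Σ r_i×M_i×(M_i⁻¹ mod m_i) = 4×37×6 + 23×13×20 = 888 + 5980 = 6868
6868 mod 481 = 134
x ≡ 134 (mod 481)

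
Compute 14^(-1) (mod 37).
14^(-1) ≡ 8 (mod 37). Verification: 14 × 8 = 112 ≡ 1 (mod 37)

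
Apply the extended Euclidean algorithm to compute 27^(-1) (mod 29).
Extended GCD: 27(14) + 29(-13) = 1. So 27^(-1) ≡ 14 ≡ 14 (mod 29). Verify: 27 × 14 = 378 ≡ 1 (mod 29)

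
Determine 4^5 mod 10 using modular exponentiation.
5 = 4 + 1 (binary 101). Repeated squaring mod 10: 4^1 ≡ 4; 4^2 ≡ 4² = 16 ≡ 6; 4^4 ≡ 6² = 36 ≡ 6. Multiply: 4^5 = 4^4 × 4^1 ≡ 6 × 4 (mod 10): 6 × 4 = 24 ≡ 4. So 4^5 ≡ 4 (mod 10).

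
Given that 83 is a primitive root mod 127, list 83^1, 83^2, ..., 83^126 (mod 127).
g^1, g^2, ..., g^{126} mod 127: {83, 31, 33, 72, 7, 73, 90, 104, 123, 49, 3, 122, 93, 99, 89, 21, 92, 16, 58, 115, 20, 9, 112, 25, 43, 13, 63, 22, 48, 47, 91, 60, 27, 82, 75, 2, 39, 62, 66, 17, 14, 19, 53, 81, 119, 98, 6, 117, 59, 71, 51, 42, 57, 32, 116, 103, 40, 18, 97, 50, 86, 26, 126, 44, 96, 94, 55, 120, 54, 37, 23, 4, 78, 124, 5, 34, 28, 38, 106, 35, 111, 69, 12, 107, 118, 15, 102, 84, 114, 64, 105, 79, 80, 36, 67, 100, 45, 52, 125, 88, 65, 61, 110, 113, 108, 74, 46, 8, 29, 121, 10, 68, 56, 76, 85, 70, 95, 11, 24, 87, 109, 30, 77, 41, 101, 1}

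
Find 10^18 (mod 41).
Using repeated squaring. 18 = 16 + 2 (binary 10010). Repeated squaring mod 41: 10^1 ≡ 10; 10^2 ≡ 10² = 100 ≡ 18; 10^4 ≡ 18² = 324 ≡ 37; 10^8 ≡ 37² = 1369 ≡ 16; 10^16 ≡ 16² = 256 ≡ 10. Multiply: 10^18 = 10^16 × 10^2 ≡ 10 × 18 (mod 41): 10 × 18 = 180 ≡ 16. So 10^18 ≡ 16 (mod 41).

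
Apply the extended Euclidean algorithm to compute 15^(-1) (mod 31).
Extended GCD: 15(-2) + 31(1) = 1. So 15^(-1) ≡ 29 ≡ 29 (mod 31). Verify: 15 × 29 = 435 ≡ 1 (mod 31)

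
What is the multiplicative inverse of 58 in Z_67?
58^(-1) ≡ 52 (mod 67). Verification: 58 × 52 = 3016 ≡ 1 (mod 67)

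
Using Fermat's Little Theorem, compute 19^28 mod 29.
By Fermat's Little Theorem, 19^{28} ≡ 1 (mod 29) since 29 is prime and gcd(19, 29) = 1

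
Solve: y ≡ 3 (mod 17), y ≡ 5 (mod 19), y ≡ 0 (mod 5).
M = 17 × 19 × 5 = 1615. M₁ = 95, y₁ ≡ 12 (mod 17). M₂ = 85, y₂ ≡ 17 (mod 19). M₃ = 323, y₃ ≡ 2 (mod 5). y = 3×95×12 + 5×85×17 + 0×323×2 ≡ 955 (mod 1615)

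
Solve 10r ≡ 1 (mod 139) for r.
10^(-1) ≡ 14 (mod 139). Verification: 10 × 14 = 140 ≡ 1 (mod 139)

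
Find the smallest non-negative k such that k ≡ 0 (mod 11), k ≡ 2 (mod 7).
44

Using the Chinese Remainder Theorem:
M = product of moduli = 77
For equation 1: M_1 = 7, 7 ≡ 7 (mod 11), inverse of 7 mod 11 is 8 (check: 7 × 8 = 56 ≡ 1 (mod 11))
For equation 2: M_2 = 11, 11 ≡ 4 (mod 7), inverse of 11 mod 7 is 2 (check: 4 × 2 = 8 ≡ 1 (mod 7))
Combine: k ≡ Σ r_i×M_i×(M_i⁻¹ mod m_i) = 0×7×8 + 2×11×2 = 0 + 44 = 44
44 mod 77 = 44
k ≡ 44 (mod 77)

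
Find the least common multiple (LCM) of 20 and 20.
20

First find GCD(20, 20) using the Euclidean algorithm:
20 = 1 × 20 + 0
GCD(20, 20) = 20

LCM formula: LCM(a, b) = (a × b) / GCD(a, b)
LCM(20, 20) = (20 × 20) / 20
LCM(20, 20) = 400 / 20
LCM(20, 20) = 20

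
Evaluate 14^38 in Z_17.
Using Fermat: 14^{16} ≡ 1 (mod 17). 38 ≡ 6 (mod 16). So 14^{38} ≡ 14^{6} ≡ 15 (mod 17)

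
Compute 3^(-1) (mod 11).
3^(-1) ≡ 4 (mod 11). Verification: 3 × 4 = 12 ≡ 1 (mod 11)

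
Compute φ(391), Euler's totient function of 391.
352

Prime factorization: 391 = 17 × 23
Using the formula φ(n) = n × Π(1 - 1/p) for each prime factor p:
φ(391) = 391 × (1 - 1/17) × (1 - 1/23)
φ(391) = 352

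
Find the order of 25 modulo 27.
Powers of 25 mod 27: 25^1≡25, 25^2≡4, 25^3≡19, 25^4≡16, 25^5≡22, 25^6≡10, 25^7≡7, 25^8≡13, 25^9≡1. Order = 9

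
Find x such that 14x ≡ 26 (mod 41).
37

Since gcd(14, 41) = 1 divides 26, a solution exists.
Multiply both sides by the inverse of 14 mod 41:
  14^(-1) mod 41 = 3
  x ≡ 3 × 26 ≡ 78 ≡ 37 (mod 41)
Verification: 14 × 37 = 518 = 12 × 41 + 26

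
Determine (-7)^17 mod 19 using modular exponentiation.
Using repeated squaring. (-7) ≡ 12 (mod 19). 17 = 16 + 1 (binary 10001). Repeated squaring mod 19: 12^1 ≡ 12; 12^2 ≡ 12² = 144 ≡ 11; 12^4 ≡ 11² = 121 ≡ 7; 12^8 ≡ 7² = 49 ≡ 11; 12^16 ≡ 11² = 121 ≡ 7. Multiply: (-7)^17 ≡ 12^16 × 12^1 ≡ 7 × 12 (mod 19): 7 × 12 = 84 ≡ 8. So (-7)^17 ≡ 8 (mod 19).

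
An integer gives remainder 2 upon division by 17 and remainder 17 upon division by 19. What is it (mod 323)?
M = 17 × 19 = 323. M₁ = 19, y₁ ≡ 9 (mod 17). M₂ = 17, y₂ ≡ 9 (mod 19). k = 2×19×9 + 17×17×9 ≡ 36 (mod 323). The smallest positive such number is 36.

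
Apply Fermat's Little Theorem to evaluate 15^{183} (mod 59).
17

By Fermat's Little Theorem, a^(p-1) ≡ 1 (mod p) for prime p and gcd(a, p) = 1
Here p = 59, so 15^58 ≡ 1 (mod 59)
We can reduce the exponent: 183 mod 58 = 9
So 15^183 ≡ 15^9 (mod 59)
Computing: 15^9 mod 59 = 17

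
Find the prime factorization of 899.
29 × 31

Divide by primes starting from smallest:
899 ÷ 29 = 31
31 ÷ 31 = 1

899 = 29 × 31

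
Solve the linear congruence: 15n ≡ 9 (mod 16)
7

Since gcd(15, 16) = 1 divides 9, a solution exists.
Multiply both sides by the inverse of 15 mod 16:
  15^(-1) mod 16 = 15
  x ≡ 15 × 9 ≡ 135 ≡ 7 (mod 16)
Verification: 15 × 7 = 105 = 6 × 16 + 9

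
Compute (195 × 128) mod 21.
12

(195 × 128) = 24960
24960 mod 21 = 12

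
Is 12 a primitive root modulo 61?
p - 1 = 60 has prime divisors 2, 3, 5. Check 12^(60/q) mod 61 for each: 12^(60/2) = 12^30 ≡ 1, 12^(60/3) = 12^20 ≡ 13, 12^(60/5) = 12^12 ≡ 58 (mod 61). Since 12^30 ≡ 1 (mod 61), the order of 12 divides 30 (in fact the order is 15) ≠ 60, so it is not a primitive root.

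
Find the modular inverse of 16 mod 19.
16^(-1) ≡ 6 (mod 19). Verification: 16 × 6 = 96 ≡ 1 (mod 19)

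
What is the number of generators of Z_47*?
Number of primitive roots mod 47 = φ(46) = 22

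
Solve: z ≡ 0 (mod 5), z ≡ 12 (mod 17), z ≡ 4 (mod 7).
M = 5 × 17 × 7 = 595. M₁ = 119, y₁ ≡ 4 (mod 5). M₂ = 35, y₂ ≡ 1 (mod 17). M₃ = 85, y₃ ≡ 1 (mod 7). z = 0×119×4 + 12×35×1 + 4×85×1 ≡ 165 (mod 595)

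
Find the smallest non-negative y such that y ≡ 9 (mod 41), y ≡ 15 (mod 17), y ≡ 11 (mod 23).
2633

Using the Chinese Remainder Theorem:
M = product of moduli = 16031
For equation 1: M_1 = 391, 391 ≡ 22 (mod 41), inverse of 391 mod 41 is 28 (check: 22 × 28 = 616 ≡ 1 (mod 41))
For equation 2: M_2 = 943, 943 ≡ 8 (mod 17), inverse of 943 mod 17 is 15 (check: 8 × 15 = 120 ≡ 1 (mod 17))
For equation 3: M_3 = 697, 697 ≡ 7 (mod 23), inverse of 697 mod 23 is 10 (check: 7 × 10 = 70 ≡ 1 (mod 23))
Combine: y ≡ Σ r_i×M_i×(M_i⁻¹ mod m_i) = 9×391×28 + 15×943×15 + 11×697×10 = 98532 + 212175 + 76670 = 387377
387377 mod 16031 = 2633
y ≡ 2633 (mod 16031)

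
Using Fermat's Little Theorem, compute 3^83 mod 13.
By Fermat: 3^{12} ≡ 1 (mod 13). 83 = 6×12 + 11. So 3^{83} ≡ 3^{11} ≡ 9 (mod 13)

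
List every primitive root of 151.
Primitive roots mod 151: {6, 7, 12, 13, 14, 15, 30, 35, 48, 51, 52, 54, 56, 61, 63, 71, 77, 82, 89, 93, 96, 102, 104, 106, 108, 109, 111, 112, 114, 115, 117, 120, 126, 129, 130, 133, 134, 140, 141, 146}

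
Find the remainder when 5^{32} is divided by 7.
By Fermat: 5^{6} ≡ 1 (mod 7). 32 = 5×6 + 2. So 5^{32} ≡ 5^{2} ≡ 4 (mod 7)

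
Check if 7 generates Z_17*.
p - 1 = 16 has prime divisors 2. Check 7^(16/q) mod 17 for each: 7^(16/2) = 7^8 ≡ 16 (mod 17). None of these is 1, so 7 has order 16 = φ(17), so it is a primitive root mod 17.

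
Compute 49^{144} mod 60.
1

Using successive squaring:
Binary expansion of 144: 10010000
Powers of 49 mod 60 (each is the square of the previous):
  49^1 ≡ 49 (mod 60)
  49^2 ≡ 49² = 2401 ≡ 1 (mod 60)
  49^4 ≡ 1² = 1 ≡ 1 (mod 60)
  49^8 ≡ 1² = 1 ≡ 1 (mod 60)
  49^16 ≡ 1² = 1 ≡ 1 (mod 60)
  49^32 ≡ 1² = 1 ≡ 1 (mod 60)
  49^64 ≡ 1² = 1 ≡ 1 (mod 60)
  49^128 ≡ 1² = 1 ≡ 1 (mod 60)
144 = 128 + 16, so 49^144 = 49^128 × 49^16 ≡ 1 × 1 (mod 60)
Multiplying step by step:
  1 × 1 = 1 ≡ 1 (mod 60)
Result: 49^144 ≡ 1 (mod 60)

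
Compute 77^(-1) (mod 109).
17

Using Extended Euclidean Algorithm:
gcd(77, 109) = 1
Bezout coefficients: 77 × 17 + 109 × -12 = 1
So 77 × 17 ≡ 1 (mod 109)
The inverse is 17 mod 109 = 17
Verification: 77 × 17 = 1309 = 12 × 109 + 1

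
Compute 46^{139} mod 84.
4

Using successive squaring:
Binary expansion of 139: 10001011
Powers of 46 mod 84 (each is the square of the previous):
  46^1 ≡ 46 (mod 84)
  46^2 ≡ 46² = 2116 ≡ 16 (mod 84)
  46^4 ≡ 16² = 256 ≡ 4 (mod 84)
  46^8 ≡ 4² = 16 ≡ 16 (mod 84)
  46^16 ≡ 16² = 256 ≡ 4 (mod 84)
  46^32 ≡ 4² = 16 ≡ 16 (mod 84)
  46^64 ≡ 16² = 256 ≡ 4 (mod 84)
  46^128 ≡ 4² = 16 ≡ 16 (mod 84)
139 = 128 + 8 + 2 + 1, so 46^139 = 46^128 × 46^8 × 46^2 × 46^1 ≡ 16 × 16 × 16 × 46 (mod 84)
Multiplying step by step:
  16 × 16 = 256 ≡ 4 (mod 84)
  4 × 16 = 64 ≡ 64 (mod 84)
  64 × 46 = 2944 ≡ 4 (mod 84)
Result: 46^139 ≡ 4 (mod 84)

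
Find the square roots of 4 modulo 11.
The square roots of 4 mod 11 are 9 and 2. Verify: 9² = 81 ≡ 4 (mod 11)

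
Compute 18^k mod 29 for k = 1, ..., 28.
g^1, g^2, ..., g^{28} mod 29: {18, 5, 3, 25, 15, 9, 17, 16, 27, 22, 19, 23, 8, 28, 11, 24, 26, 4, 14, 20, 12, 13, 2, 7, 10, 6, 21, 1}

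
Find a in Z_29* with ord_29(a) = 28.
2 has order 28 mod 29 since 2^{28} ≡ 1 (mod 29) and no smaller power works.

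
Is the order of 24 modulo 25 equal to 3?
No, the actual order is 2, not 3.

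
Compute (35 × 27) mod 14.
7

(35 × 27) = 945
945 mod 14 = 7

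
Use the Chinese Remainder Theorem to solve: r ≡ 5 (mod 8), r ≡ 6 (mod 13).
M = 8 × 13 = 104. M₁ = 13, y₁ ≡ 5 (mod 8). M₂ = 8, y₂ ≡ 5 (mod 13). r = 5×13×5 + 6×8×5 ≡ 45 (mod 104)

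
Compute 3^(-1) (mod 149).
3^(-1) ≡ 50 (mod 149). Verification: 3 × 50 = 150 ≡ 1 (mod 149)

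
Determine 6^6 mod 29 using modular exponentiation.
6 = 4 + 2 (binary 110). Repeated squaring mod 29: 6^1 ≡ 6; 6^2 ≡ 6² = 36 ≡ 7; 6^4 ≡ 7² = 49 ≡ 20. Multiply: 6^6 = 6^4 × 6^2 ≡ 20 × 7 (mod 29): 20 × 7 = 140 ≡ 24. So 6^6 ≡ 24 (mod 29).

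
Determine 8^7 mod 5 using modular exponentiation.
8 ≡ 3 (mod 5). 7 = 4 + 2 + 1 (binary 111). Repeated squaring mod 5: 3^1 ≡ 3; 3^2 ≡ 3² = 9 ≡ 4; 3^4 ≡ 4² = 16 ≡ 1. Multiply: 8^7 ≡ 3^4 × 3^2 × 3^1 ≡ 1 × 4 × 3 (mod 5): 1 × 4 = 4 ≡ 4; 4 × 3 = 12 ≡ 2. So 8^7 ≡ 2 (mod 5).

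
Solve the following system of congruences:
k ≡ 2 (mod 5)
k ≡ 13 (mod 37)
87

Using the Chinese Remainder Theorem:
M = product of moduli = 185
For equation 1: M_1 = 37, 37 ≡ 2 (mod 5), inverse of 37 mod 5 is 3 (check: 2 × 3 = 6 ≡ 1 (mod 5))
For equation 2: M_2 = 5, 5 ≡ 5 (mod 37), inverse of 5 mod 37 is 15 (check: 5 × 15 = 75 ≡ 1 (mod 37))
Combine: k ≡ Σ r_i×M_i×(M_i⁻¹ mod m_i) = 2×37×3 + 13×5×15 = 222 + 975 = 1197
1197 mod 185 = 87
k ≡ 87 (mod 185)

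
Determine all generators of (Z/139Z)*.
Primitive roots mod 139: {2, 3, 12, 15, 17, 18, 19, 21, 22, 26, 32, 40, 50, 53, 56, 58, 61, 68, 70, 72, 73, 85, 88, 90, 92, 93, 98, 101, 102, 104, 108, 109, 110, 111, 114, 115, 119, 123, 126, 128, 130, 132, 134, 135}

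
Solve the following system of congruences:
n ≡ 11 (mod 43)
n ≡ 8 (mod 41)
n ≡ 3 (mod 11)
828

Using the Chinese Remainder Theorem:
M = product of moduli = 19393
For equation 1: M_1 = 451, 451 ≡ 21 (mod 43), inverse of 451 mod 43 is 41 (check: 21 × 41 = 861 ≡ 1 (mod 43))
For equation 2: M_2 = 473, 473 ≡ 22 (mod 41), inverse of 473 mod 41 is 28 (check: 22 × 28 = 616 ≡ 1 (mod 41))
For equation 3: M_3 = 1763, 1763 ≡ 3 (mod 11), inverse of 1763 mod 11 is 4 (check: 3 × 4 = 12 ≡ 1 (mod 11))
Combine: n ≡ Σ r_i×M_i×(M_i⁻¹ mod m_i) = 11×451×41 + 8×473×28 + 3×1763×4 = 203401 + 105952 + 21156 = 330509
330509 mod 19393 = 828
n ≡ 828 (mod 19393)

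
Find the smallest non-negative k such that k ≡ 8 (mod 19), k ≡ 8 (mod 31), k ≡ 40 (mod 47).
21801

Using the Chinese Remainder Theorem:
M = product of moduli = 27683
For equation 1: M_1 = 1457, 1457 ≡ 13 (mod 19), inverse of 1457 mod 19 is 3 (check: 13 × 3 = 39 ≡ 1 (mod 19))
For equation 2: M_2 = 893, 893 ≡ 25 (mod 31), inverse of 893 mod 31 is 5 (check: 25 × 5 = 125 ≡ 1 (mod 31))
For equation 3: M_3 = 589, 589 ≡ 25 (mod 47), inverse of 589 mod 47 is 32 (check: 25 × 32 = 800 ≡ 1 (mod 47))
Combine: k ≡ Σ r_i×M_i×(M_i⁻¹ mod m_i) = 8×1457×3 + 8×893×5 + 40×589×32 = 34968 + 35720 + 753920 = 824608
824608 mod 27683 = 21801
k ≡ 21801 (mod 27683)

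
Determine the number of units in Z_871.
792

Prime factorization: 871 = 13 × 67
Using the formula φ(n) = n × Π(1 - 1/p) for each prime factor p:
φ(871) = 871 × (1 - 1/13) × (1 - 1/67)
φ(871) = 792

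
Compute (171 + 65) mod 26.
2

(171 + 65) = 236
236 mod 26 = 2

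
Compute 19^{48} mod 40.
1

Using successive squaring:
Binary expansion of 48: 110000
Powers of 19 mod 40 (each is the square of the previous):
  19^1 ≡ 19 (mod 40)
  19^2 ≡ 19² = 361 ≡ 1 (mod 40)
  19^4 ≡ 1² = 1 ≡ 1 (mod 40)
  19^8 ≡ 1² = 1 ≡ 1 (mod 40)
  19^16 ≡ 1² = 1 ≡ 1 (mod 40)
  19^32 ≡ 1² = 1 ≡ 1 (mod 40)
48 = 32 + 16, so 19^48 = 19^32 × 19^16 ≡ 1 × 1 (mod 40)
Multiplying step by step:
  1 × 1 = 1 ≡ 1 (mod 40)
Result: 19^48 ≡ 1 (mod 40)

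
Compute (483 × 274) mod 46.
0

(483 × 274) = 132342
132342 mod 46 = 0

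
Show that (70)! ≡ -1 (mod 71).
(70)! mod 71 = 70. Since this equals -1 (mod 71), Wilson confirms 71 is prime.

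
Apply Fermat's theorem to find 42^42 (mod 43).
By Fermat's Little Theorem, 42^{42} ≡ 1 (mod 43) since 43 is prime and gcd(42, 43) = 1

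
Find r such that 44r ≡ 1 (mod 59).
44^(-1) ≡ 55 (mod 59). Verification: 44 × 55 = 2420 ≡ 1 (mod 59)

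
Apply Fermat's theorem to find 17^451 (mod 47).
By Fermat: 17^{46} ≡ 1 (mod 47). 451 ≡ 37 (mod 46). So 17^{451} ≡ 17^{37} ≡ 9 (mod 47)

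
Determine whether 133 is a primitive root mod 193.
p - 1 = 192 has prime divisors 2, 3. Check 133^(192/q) mod 193 for each: 133^(192/2) = 133^96 ≡ 192, 133^(192/3) = 133^64 ≡ 1 (mod 193). Since 133^64 ≡ 1 (mod 193), the order of 133 divides 64 (in fact the order is 64) ≠ 192, so it is not a primitive root.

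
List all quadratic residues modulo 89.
QRs mod 89: {1, 2, 4, 5, 8, 9, 10, 11, 16, 17, 18, 20, 21, 22, 25, 32, 34, 36, 39, 40, 42, 44, 45, 47, 49, 50, 53, 55, 57, 64, 67, 68, 69, 71, 72, 73, 78, 79, 80, 81, 84, 85, 87, 88}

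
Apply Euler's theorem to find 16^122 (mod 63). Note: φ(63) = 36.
By Euler: 16^{36} ≡ 1 (mod 63) since gcd(16, 63) = 1. 122 = 3×36 + 14. So 16^{122} ≡ 16^{14} ≡ 4 (mod 63)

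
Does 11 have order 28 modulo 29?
p - 1 = 28 has prime divisors 2, 7. Check 11^(28/q) mod 29 for each: 11^(28/2) = 11^14 ≡ 28, 11^(28/7) = 11^4 ≡ 25 (mod 29). None of these is 1, so 11 has order 28 = φ(29), so it is a primitive root mod 29.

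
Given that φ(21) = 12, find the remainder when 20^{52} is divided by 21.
By Euler: 20^{12} ≡ 1 (mod 21) since gcd(20, 21) = 1. 52 = 4×12 + 4. So 20^{52} ≡ 20^{4} ≡ 1 (mod 21)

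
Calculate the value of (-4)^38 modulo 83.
Using repeated squaring. (-4) ≡ 79 (mod 83). 38 = 32 + 4 + 2 (binary 100110). Repeated squaring mod 83: 79^1 ≡ 79; 79^2 ≡ 79² = 6241 ≡ 16; 79^4 ≡ 16² = 256 ≡ 7; 79^8 ≡ 7² = 49 ≡ 49; 79^16 ≡ 49² = 2401 ≡ 77; 79^32 ≡ 77² = 5929 ≡ 36. Multiply: (-4)^38 ≡ 79^32 × 79^4 × 79^2 ≡ 36 × 7 × 16 (mod 83): 36 × 7 = 252 ≡ 3; 3 × 16 = 48 ≡ 48. So (-4)^38 ≡ 48 (mod 83).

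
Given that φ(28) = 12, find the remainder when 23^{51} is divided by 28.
By Euler: 23^{12} ≡ 1 (mod 28) since gcd(23, 28) = 1. 51 = 4×12 + 3. So 23^{51} ≡ 23^{3} ≡ 15 (mod 28)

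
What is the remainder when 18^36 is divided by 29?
Using Fermat: 18^{28} ≡ 1 (mod 29). 36 ≡ 8 (mod 28). So 18^{36} ≡ 18^{8} ≡ 16 (mod 29)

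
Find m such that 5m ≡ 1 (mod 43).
5^(-1) ≡ 26 (mod 43). Verification: 5 × 26 = 130 ≡ 1 (mod 43)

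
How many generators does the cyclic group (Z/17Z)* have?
8

The number of primitive roots modulo p is φ(p-1) = φ(16)
φ(16) = 8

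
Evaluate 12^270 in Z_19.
Using Fermat: 12^{18} ≡ 1 (mod 19). 270 ≡ 0 (mod 18). So 12^{270} ≡ 12^{0} ≡ 1 (mod 19)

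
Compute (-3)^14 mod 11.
Using Fermat: (-3)^{10} ≡ 1 (mod 11). 14 ≡ 4 (mod 10). So (-3)^{14} ≡ (-3)^{4} ≡ 4 (mod 11)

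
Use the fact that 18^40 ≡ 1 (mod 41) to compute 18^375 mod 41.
By Fermat: 18^{40} ≡ 1 (mod 41). 375 ≡ 15 (mod 40). So 18^{375} ≡ 18^{15} ≡ 1 (mod 41)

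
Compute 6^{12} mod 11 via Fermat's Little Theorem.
3

By Fermat's Little Theorem, a^(p-1) ≡ 1 (mod p) for prime p and gcd(a, p) = 1
Here p = 11, so 6^10 ≡ 1 (mod 11)
We can reduce the exponent: 12 mod 10 = 2
So 6^12 ≡ 6^2 (mod 11)
Computing: 6^2 mod 11 = 3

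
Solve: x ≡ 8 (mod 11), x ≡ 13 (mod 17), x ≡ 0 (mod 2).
M = 11 × 17 × 2 = 374. M₁ = 34, y₁ ≡ 1 (mod 11). M₂ = 22, y₂ ≡ 7 (mod 17). M₃ = 187, y₃ ≡ 1 (mod 2). x = 8×34×1 + 13×22×7 + 0×187×1 ≡ 30 (mod 374)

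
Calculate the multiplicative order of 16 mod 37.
Powers of 16 mod 37: 16^1≡16, 16^2≡34, 16^3≡26, 16^4≡9, 16^5≡33, 16^6≡10, 16^7≡12, 16^8≡7, 16^9≡1. Order = 9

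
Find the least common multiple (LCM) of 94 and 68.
3196

First find GCD(94, 68) using the Euclidean algorithm:
94 = 1 × 68 + 26
68 = 2 × 26 + 16
26 = 1 × 16 + 10
16 = 1 × 10 + 6
10 = 1 × 6 + 4
6 = 1 × 4 + 2
4 = 2 × 2 + 0
GCD(94, 68) = 2

LCM formula: LCM(a, b) = (a × b) / GCD(a, b)
LCM(94, 68) = (94 × 68) / 2
LCM(94, 68) = 6392 / 2
LCM(94, 68) = 3196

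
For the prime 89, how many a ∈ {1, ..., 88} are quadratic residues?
For prime 89, there are (p-1)/2 = (89-1)/2 = 44 quadratic residues (excluding 0).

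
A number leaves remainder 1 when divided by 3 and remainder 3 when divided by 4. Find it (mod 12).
M = 3 × 4 = 12. M₁ = 4, y₁ ≡ 1 (mod 3). M₂ = 3, y₂ ≡ 3 (mod 4). m = 1×4×1 + 3×3×3 ≡ 7 (mod 12)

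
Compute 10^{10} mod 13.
3

Using successive squaring:
Binary expansion of 10: 1010
Powers of 10 mod 13 (each is the square of the previous):
  10^1 ≡ 10 (mod 13)
  10^2 ≡ 10² = 100 ≡ 9 (mod 13)
  10^4 ≡ 9² = 81 ≡ 3 (mod 13)
  10^8 ≡ 3² = 9 ≡ 9 (mod 13)
10 = 8 + 2, so 10^10 = 10^8 × 10^2 ≡ 9 × 9 (mod 13)
Multiplying step by step:
  9 × 9 = 81 ≡ 3 (mod 13)
Result: 10^10 ≡ 3 (mod 13)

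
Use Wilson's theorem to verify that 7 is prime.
(6)! mod 7 = 6. Since this equals -1 (mod 7), Wilson confirms 7 is prime.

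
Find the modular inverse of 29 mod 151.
29^(-1) ≡ 125 (mod 151). Verification: 29 × 125 = 3625 ≡ 1 (mod 151)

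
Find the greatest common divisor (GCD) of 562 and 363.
1

Using the Euclidean algorithm:
562 = 1 × 363 + 199
363 = 1 × 199 + 164
199 = 1 × 164 + 35
164 = 4 × 35 + 24
35 = 1 × 24 + 11
24 = 2 × 11 + 2
11 = 5 × 2 + 1
2 = 2 × 1 + 0

GCD(562, 363) = 1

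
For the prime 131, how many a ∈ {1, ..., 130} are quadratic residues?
For prime 131, there are (p-1)/2 = (131-1)/2 = 65 quadratic residues (excluding 0).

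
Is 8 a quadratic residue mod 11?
By Euler's criterion: 8^{5} ≡ 10 (mod 11). Since this equals -1 (≡ 10), 8 is not a QR.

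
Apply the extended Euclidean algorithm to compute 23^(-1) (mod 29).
Extended GCD: 23(-5) + 29(4) = 1. So 23^(-1) ≡ 24 ≡ 24 (mod 29). Verify: 23 × 24 = 552 ≡ 1 (mod 29)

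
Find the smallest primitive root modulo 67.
p - 1 = 66 has prime divisors 2, 3, 11. h is a primitive root mod 67 iff h^(66/q) ≢ 1 (mod 67) for each such q.
h = 2: 2^33 ≡ 66, 2^22 ≡ 37, 2^6 ≡ 64 (mod 67); none is 1, so 2 has order 66 and is a primitive root.
The smallest primitive root mod 67 is g = 2.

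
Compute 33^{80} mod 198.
99

Using successive squaring:
Binary expansion of 80: 1010000
Powers of 33 mod 198 (each is the square of the previous):
  33^1 ≡ 33 (mod 198)
  33^2 ≡ 33² = 1089 ≡ 99 (mod 198)
  33^4 ≡ 99² = 9801 ≡ 99 (mod 198)
  33^8 ≡ 99² = 9801 ≡ 99 (mod 198)
  33^16 ≡ 99² = 9801 ≡ 99 (mod 198)
  33^32 ≡ 99² = 9801 ≡ 99 (mod 198)
  33^64 ≡ 99² = 9801 ≡ 99 (mod 198)
80 = 64 + 16, so 33^80 = 33^64 × 33^16 ≡ 99 × 99 (mod 198)
Multiplying step by step:
  99 × 99 = 9801 ≡ 99 (mod 198)
Result: 33^80 ≡ 99 (mod 198)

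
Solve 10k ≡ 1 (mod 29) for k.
3

Using Extended Euclidean Algorithm:
gcd(10, 29) = 1
Bezout coefficients: 10 × 3 + 29 × -1 = 1
So 10 × 3 ≡ 1 (mod 29)
The inverse is 3 mod 29 = 3
Verification: 10 × 3 = 30 = 1 × 29 + 1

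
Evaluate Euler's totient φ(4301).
3520

Prime factorization: 4301 = 11 × 17 × 23
Using the formula φ(n) = n × Π(1 - 1/p) for each prime factor p:
φ(4301) = 4301 × (1 - 1/11) × (1 - 1/17) × (1 - 1/23)
φ(4301) = 3520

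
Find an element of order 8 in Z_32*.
29 has order 8 mod 32 since 29^{8} ≡ 1 (mod 32) and no smaller power works.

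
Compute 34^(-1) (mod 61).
34^(-1) ≡ 9 (mod 61). Verification: 34 × 9 = 306 ≡ 1 (mod 61)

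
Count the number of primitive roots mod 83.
Number of primitive roots mod 83 = φ(82) = 40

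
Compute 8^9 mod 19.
9 = 8 + 1 (binary 1001). Repeated squaring mod 19: 8^1 ≡ 8; 8^2 ≡ 8² = 64 ≡ 7; 8^4 ≡ 7² = 49 ≡ 11; 8^8 ≡ 11² = 121 ≡ 7. Multiply: 8^9 = 8^8 × 8^1 ≡ 7 × 8 (mod 19): 7 × 8 = 56 ≡ 18. So 8^9 ≡ 18 (mod 19).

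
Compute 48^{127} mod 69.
18

Using successive squaring:
Binary expansion of 127: 1111111
Powers of 48 mod 69 (each is the square of the previous):
  48^1 ≡ 48 (mod 69)
  48^2 ≡ 48² = 2304 ≡ 27 (mod 69)
  48^4 ≡ 27² = 729 ≡ 39 (mod 69)
  48^8 ≡ 39² = 1521 ≡ 3 (mod 69)
  48^16 ≡ 3² = 9 ≡ 9 (mod 69)
  48^32 ≡ 9² = 81 ≡ 12 (mod 69)
  48^64 ≡ 12² = 144 ≡ 6 (mod 69)
127 = 64 + 32 + 16 + 8 + 4 + 2 + 1, so 48^127 = 48^64 × 48^32 × 48^16 × 48^8 × 48^4 × 48^2 × 48^1 ≡ 6 × 12 × 9 × 3 × 39 × 27 × 48 (mod 69)
Multiplying step by step:
  6 × 12 = 72 ≡ 3 (mod 69)
  3 × 9 = 27 ≡ 27 (mod 69)
  27 × 3 = 81 ≡ 12 (mod 69)
  12 × 39 = 468 ≡ 54 (mod 69)
  54 × 27 = 1458 ≡ 9 (mod 69)
  9 × 48 = 432 ≡ 18 (mod 69)
Result: 48^127 ≡ 18 (mod 69)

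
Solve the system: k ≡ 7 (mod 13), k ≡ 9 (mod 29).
M = 13 × 29 = 377. M₁ = 29, y₁ ≡ 9 (mod 13). M₂ = 13, y₂ ≡ 9 (mod 29). k = 7×29×9 + 9×13×9 ≡ 241 (mod 377)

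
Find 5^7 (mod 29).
7 = 4 + 2 + 1 (binary 111). Repeated squaring mod 29: 5^1 ≡ 5; 5^2 ≡ 5² = 25 ≡ 25; 5^4 ≡ 25² = 625 ≡ 16. Multiply: 5^7 = 5^4 × 5^2 × 5^1 ≡ 16 × 25 × 5 (mod 29): 16 × 25 = 400 ≡ 23; 23 × 5 = 115 ≡ 28. So 5^7 ≡ 28 (mod 29).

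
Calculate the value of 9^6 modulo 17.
6 = 4 + 2 (binary 110). Repeated squaring mod 17: 9^1 ≡ 9; 9^2 ≡ 9² = 81 ≡ 13; 9^4 ≡ 13² = 169 ≡ 16. Multiply: 9^6 = 9^4 × 9^2 ≡ 16 × 13 (mod 17): 16 × 13 = 208 ≡ 4. So 9^6 ≡ 4 (mod 17).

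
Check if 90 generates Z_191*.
p - 1 = 190 has prime divisors 2, 5, 19. Check 90^(190/q) mod 191 for each: 90^(190/2) = 90^95 ≡ 1, 90^(190/5) = 90^38 ≡ 39, 90^(190/19) = 90^10 ≡ 32 (mod 191). Since 90^95 ≡ 1 (mod 191), the order of 90 divides 95 (in fact the order is 95) ≠ 190, so it is not a primitive root.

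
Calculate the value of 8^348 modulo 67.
Using Fermat: 8^{66} ≡ 1 (mod 67). 348 ≡ 18 (mod 66). So 8^{348} ≡ 8^{18} ≡ 15 (mod 67)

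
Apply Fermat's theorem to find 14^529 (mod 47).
By Fermat: 14^{46} ≡ 1 (mod 47). 529 ≡ 23 (mod 46). So 14^{529} ≡ 14^{23} ≡ 1 (mod 47)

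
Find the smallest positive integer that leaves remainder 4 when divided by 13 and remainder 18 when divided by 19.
M = 13 × 19 = 247. M₁ = 19, y₁ ≡ 11 (mod 13). M₂ = 13, y₂ ≡ 3 (mod 19). n = 4×19×11 + 18×13×3 ≡ 56 (mod 247). The smallest positive such number is 56.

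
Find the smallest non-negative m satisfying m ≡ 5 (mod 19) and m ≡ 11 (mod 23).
M = 19 × 23 = 437. M₁ = 23, y₁ ≡ 5 (mod 19). M₂ = 19, y₂ ≡ 17 (mod 23). m = 5×23×5 + 11×19×17 ≡ 195 (mod 437)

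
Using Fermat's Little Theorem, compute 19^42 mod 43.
By Fermat's Little Theorem, 19^{42} ≡ 1 (mod 43) since 43 is prime and gcd(19, 43) = 1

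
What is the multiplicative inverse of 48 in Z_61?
14

Using Extended Euclidean Algorithm:
gcd(48, 61) = 1
Bezout coefficients: 48 × 14 + 61 × -11 = 1
So 48 × 14 ≡ 1 (mod 61)
The inverse is 14 mod 61 = 14
Verification: 48 × 14 = 672 = 11 × 61 + 1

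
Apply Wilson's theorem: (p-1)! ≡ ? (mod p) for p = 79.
By Wilson's theorem, (78)! ≡ -1 ≡ 78 (mod 79)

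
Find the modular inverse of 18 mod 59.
18^(-1) ≡ 23 (mod 59). Verification: 18 × 23 = 414 ≡ 1 (mod 59)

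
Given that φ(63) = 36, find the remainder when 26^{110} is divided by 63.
By Euler: 26^{36} ≡ 1 (mod 63) since gcd(26, 63) = 1. 110 = 3×36 + 2. So 26^{110} ≡ 26^{2} ≡ 46 (mod 63)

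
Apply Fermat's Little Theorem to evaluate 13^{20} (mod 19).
17

By Fermat's Little Theorem, a^(p-1) ≡ 1 (mod p) for prime p and gcd(a, p) = 1
Here p = 19, so 13^18 ≡ 1 (mod 19)
We can reduce the exponent: 20 mod 18 = 2
So 13^20 ≡ 13^2 (mod 19)
Computing: 13^2 mod 19 = 17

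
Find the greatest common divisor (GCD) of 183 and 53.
1

Using the Euclidean algorithm:
183 = 3 × 53 + 24
53 = 2 × 24 + 5
24 = 4 × 5 + 4
5 = 1 × 4 + 1
4 = 4 × 1 + 0

GCD(183, 53) = 1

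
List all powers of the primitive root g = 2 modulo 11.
g^1, g^2, ..., g^{10} mod 11: {2, 4, 8, 5, 10, 9, 7, 3, 6, 1}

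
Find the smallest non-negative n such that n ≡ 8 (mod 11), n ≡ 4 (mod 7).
74

Using the Chinese Remainder Theorem:
M = product of moduli = 77
For equation 1: M_1 = 7, 7 ≡ 7 (mod 11), inverse of 7 mod 11 is 8 (check: 7 × 8 = 56 ≡ 1 (mod 11))
For equation 2: M_2 = 11, 11 ≡ 4 (mod 7), inverse of 11 mod 7 is 2 (check: 4 × 2 = 8 ≡ 1 (mod 7))
Combine: n ≡ Σ r_i×M_i×(M_i⁻¹ mod m_i) = 8×7×8 + 4×11×2 = 448 + 88 = 536
536 mod 77 = 74
n ≡ 74 (mod 77)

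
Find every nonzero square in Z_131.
QRs mod 131: {1, 3, 4, 5, 7, 9, 11, 12, 13, 15, 16, 20, 21, 25, 27, 28, 33, 34, 35, 36, 38, 39, 41, 43, 44, 45, 46, 48, 49, 52, 53, 55, 58, 59, 60, 61, 62, 63, 64, 65, 74, 75, 77, 80, 81, 84, 89, 91, 94, 99, 100, 101, 102, 105, 107, 108, 109, 112, 113, 114, 117, 121, 123, 125, 129}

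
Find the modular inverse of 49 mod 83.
49^(-1) ≡ 61 (mod 83). Verification: 49 × 61 = 2989 ≡ 1 (mod 83)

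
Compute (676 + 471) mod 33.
25

(676 + 471) = 1147
1147 mod 33 = 25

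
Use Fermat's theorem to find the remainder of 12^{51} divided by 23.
16

By Fermat's Little Theorem, a^(p-1) ≡ 1 (mod p) for prime p and gcd(a, p) = 1
Here p = 23, so 12^22 ≡ 1 (mod 23)
We can reduce the exponent: 51 mod 22 = 7
So 12^51 ≡ 12^7 (mod 23)
Computing: 12^7 mod 23 = 16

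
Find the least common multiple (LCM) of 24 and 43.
1032

First find GCD(24, 43) using the Euclidean algorithm:
24 = 0 × 43 + 24
43 = 1 × 24 + 19
24 = 1 × 19 + 5
19 = 3 × 5 + 4
5 = 1 × 4 + 1
4 = 4 × 1 + 0
GCD(24, 43) = 1

LCM formula: LCM(a, b) = (a × b) / GCD(a, b)
LCM(24, 43) = (24 × 43) / 1
LCM(24, 43) = 1032 / 1
LCM(24, 43) = 1032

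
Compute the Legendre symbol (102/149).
(102/149) = 102^{74} mod 149 = 1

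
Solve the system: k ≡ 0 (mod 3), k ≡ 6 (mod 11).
M = 3 × 11 = 33. M₁ = 11, y₁ ≡ 2 (mod 3). M₂ = 3, y₂ ≡ 4 (mod 11). k = 0×11×2 + 6×3×4 ≡ 6 (mod 33)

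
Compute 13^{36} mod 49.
36

Using successive squaring:
Binary expansion of 36: 100100
Powers of 13 mod 49 (each is the square of the previous):
  13^1 ≡ 13 (mod 49)
  13^2 ≡ 13² = 169 ≡ 22 (mod 49)
  13^4 ≡ 22² = 484 ≡ 43 (mod 49)
  13^8 ≡ 43² = 1849 ≡ 36 (mod 49)
  13^16 ≡ 36² = 1296 ≡ 22 (mod 49)
  13^32 ≡ 22² = 484 ≡ 43 (mod 49)
36 = 32 + 4, so 13^36 = 13^32 × 13^4 ≡ 43 × 43 (mod 49)
Multiplying step by step:
  43 × 43 = 1849 ≡ 36 (mod 49)
Result: 13^36 ≡ 36 (mod 49)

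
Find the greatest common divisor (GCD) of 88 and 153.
1

Using the Euclidean algorithm:
88 = 0 × 153 + 88
153 = 1 × 88 + 65
88 = 1 × 65 + 23
65 = 2 × 23 + 19
23 = 1 × 19 + 4
19 = 4 × 4 + 3
4 = 1 × 3 + 1
3 = 3 × 1 + 0

GCD(88, 153) = 1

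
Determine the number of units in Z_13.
12

Prime factorization: 13 = 13
Using the formula φ(n) = n × Π(1 - 1/p) for each prime factor p:
φ(13) = 13 × (1 - 1/13)
φ(13) = 12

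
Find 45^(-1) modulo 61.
19

Using Extended Euclidean Algorithm:
gcd(45, 61) = 1
Bezout coefficients: 45 × 19 + 61 × -14 = 1
So 45 × 19 ≡ 1 (mod 61)
The inverse is 19 mod 61 = 19
Verification: 45 × 19 = 855 = 14 × 61 + 1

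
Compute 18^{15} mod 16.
0

Using successive squaring:
Binary expansion of 15: 1111
Powers of 18 mod 16 (each is the square of the previous):
  18^1 ≡ 2 (mod 16)
  18^2 ≡ 2² = 4 ≡ 4 (mod 16)
  18^4 ≡ 4² = 16 ≡ 0 (mod 16)
  18^8 ≡ 0² = 0 ≡ 0 (mod 16)
15 = 8 + 4 + 2 + 1, so 18^15 = 18^8 × 18^4 × 18^2 × 18^1 ≡ 0 × 0 × 4 × 2 (mod 16)
Multiplying step by step:
  0 × 0 = 0 ≡ 0 (mod 16)
  0 × 4 = 0 ≡ 0 (mod 16)
  0 × 2 = 0 ≡ 0 (mod 16)
Result: 18^15 ≡ 0 (mod 16)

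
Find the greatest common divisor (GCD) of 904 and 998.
2

Using the Euclidean algorithm:
904 = 0 × 998 + 904
998 = 1 × 904 + 94
904 = 9 × 94 + 58
94 = 1 × 58 + 36
58 = 1 × 36 + 22
36 = 1 × 22 + 14
22 = 1 × 14 + 8
14 = 1 × 8 + 6
8 = 1 × 6 + 2
6 = 3 × 2 + 0

GCD(904, 998) = 2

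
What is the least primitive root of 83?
2

A primitive root g modulo p has order p-1 = 82
Prime divisors of 82: [2, 41]
g is a primitive root iff g^(82/q) ≢ 1 (mod 83) for each prime divisor q
Testing small values:
  g = 2: 2^41 ≡ 82, 2^2 ≡ 4 (mod 83) → none is 1, primitive root!
The smallest primitive root is 2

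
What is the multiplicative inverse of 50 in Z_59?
50^(-1) ≡ 13 (mod 59). Verification: 50 × 13 = 650 ≡ 1 (mod 59)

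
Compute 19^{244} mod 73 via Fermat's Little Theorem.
2

By Fermat's Little Theorem, a^(p-1) ≡ 1 (mod p) for prime p and gcd(a, p) = 1
Here p = 73, so 19^72 ≡ 1 (mod 73)
We can reduce the exponent: 244 mod 72 = 28
So 19^244 ≡ 19^28 (mod 73)
Computing: 19^28 mod 73 = 2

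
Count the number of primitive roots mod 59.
Number of primitive roots mod 59 = φ(58) = 28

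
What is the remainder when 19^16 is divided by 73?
Using repeated squaring. 16 = 16 (binary 10000). Repeated squaring mod 73: 19^1 ≡ 19; 19^2 ≡ 19² = 361 ≡ 69; 19^4 ≡ 69² = 4761 ≡ 16; 19^8 ≡ 16² = 256 ≡ 37; 19^16 ≡ 37² = 1369 ≡ 55. So 19^16 ≡ 55 (mod 73).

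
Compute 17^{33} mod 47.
28

Using successive squaring:
Binary expansion of 33: 100001
Powers of 17 mod 47 (each is the square of the previous):
  17^1 ≡ 17 (mod 47)
  17^2 ≡ 17² = 289 ≡ 7 (mod 47)
  17^4 ≡ 7² = 49 ≡ 2 (mod 47)
  17^8 ≡ 2² = 4 ≡ 4 (mod 47)
  17^16 ≡ 4² = 16 ≡ 16 (mod 47)
  17^32 ≡ 16² = 256 ≡ 21 (mod 47)
33 = 32 + 1, so 17^33 = 17^32 × 17^1 ≡ 21 × 17 (mod 47)
Multiplying step by step:
  21 × 17 = 357 ≡ 28 (mod 47)
Result: 17^33 ≡ 28 (mod 47)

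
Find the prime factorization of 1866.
2 × 3 × 311

Divide by primes starting from smallest:
1866 ÷ 2 = 933
933 ÷ 3 = 311
311 ÷ 311 = 1

1866 = 2 × 3 × 311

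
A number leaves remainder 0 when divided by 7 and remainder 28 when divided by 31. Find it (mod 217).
M = 7 × 31 = 217. M₁ = 31, y₁ ≡ 5 (mod 7). M₂ = 7, y₂ ≡ 9 (mod 31). n = 0×31×5 + 28×7×9 ≡ 28 (mod 217)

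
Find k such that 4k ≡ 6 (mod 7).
5

Since gcd(4, 7) = 1 divides 6, a solution exists.
Multiply both sides by the inverse of 4 mod 7:
  4^(-1) mod 7 = 2
  x ≡ 2 × 6 ≡ 12 ≡ 5 (mod 7)
Verification: 4 × 5 = 20 = 2 × 7 + 6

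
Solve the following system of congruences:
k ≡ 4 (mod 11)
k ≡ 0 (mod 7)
70

Using the Chinese Remainder Theorem:
M = product of moduli = 77
For equation 1: M_1 = 7, 7 ≡ 7 (mod 11), inverse of 7 mod 11 is 8 (check: 7 × 8 = 56 ≡ 1 (mod 11))
For equation 2: M_2 = 11, 11 ≡ 4 (mod 7), inverse of 11 mod 7 is 2 (check: 4 × 2 = 8 ≡ 1 (mod 7))
Combine: k ≡ Σ r_i×M_i×(M_i⁻¹ mod m_i) = 4×7×8 + 0×11×2 = 224 + 0 = 224
224 mod 77 = 70
k ≡ 70 (mod 77)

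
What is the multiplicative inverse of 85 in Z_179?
85^(-1) ≡ 139 (mod 179). Verification: 85 × 139 = 11815 ≡ 1 (mod 179)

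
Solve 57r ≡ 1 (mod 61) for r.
57^(-1) ≡ 15 (mod 61). Verification: 57 × 15 = 855 ≡ 1 (mod 61)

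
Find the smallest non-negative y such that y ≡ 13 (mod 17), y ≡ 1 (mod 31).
404

Using the Chinese Remainder Theorem:
M = product of moduli = 527
For equation 1: M_1 = 31, 31 ≡ 14 (mod 17), inverse of 31 mod 17 is 11 (check: 14 × 11 = 154 ≡ 1 (mod 17))
For equation 2: M_2 = 17, 17 ≡ 17 (mod 31), inverse of 17 mod 31 is 11 (check: 17 × 11 = 187 ≡ 1 (mod 31))
Combine: y ≡ Σ r_i×M_i×(M_i⁻¹ mod m_i) = 13×31×11 + 1×17×11 = 4433 + 187 = 4620
4620 mod 527 = 404
y ≡ 404 (mod 527)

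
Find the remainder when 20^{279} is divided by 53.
By Fermat: 20^{52} ≡ 1 (mod 53). 279 = 5×52 + 19. So 20^{279} ≡ 20^{19} ≡ 5 (mod 53)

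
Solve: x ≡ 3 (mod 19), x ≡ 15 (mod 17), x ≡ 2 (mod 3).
M = 19 × 17 × 3 = 969. M₁ = 51, y₁ ≡ 3 (mod 19). M₂ = 57, y₂ ≡ 3 (mod 17). M₃ = 323, y₃ ≡ 2 (mod 3). x = 3×51×3 + 15×57×3 + 2×323×2 ≡ 440 (mod 969)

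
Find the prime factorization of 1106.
2 × 7 × 79

Divide by primes starting from smallest:
1106 ÷ 2 = 553
553 ÷ 7 = 79
79 ÷ 79 = 1

1106 = 2 × 7 × 79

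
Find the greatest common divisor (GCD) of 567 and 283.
1

Using the Euclidean algorithm:
567 = 2 × 283 + 1
283 = 283 × 1 + 0

GCD(567, 283) = 1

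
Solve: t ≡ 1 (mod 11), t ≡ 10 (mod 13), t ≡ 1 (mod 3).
M = 11 × 13 × 3 = 429. M₁ = 39, y₁ ≡ 2 (mod 11). M₂ = 33, y₂ ≡ 2 (mod 13). M₃ = 143, y₃ ≡ 2 (mod 3). t = 1×39×2 + 10×33×2 + 1×143×2 ≡ 166 (mod 429)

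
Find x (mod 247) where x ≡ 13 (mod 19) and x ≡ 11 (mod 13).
M = 19 × 13 = 247. M₁ = 13, y₁ ≡ 3 (mod 19). M₂ = 19, y₂ ≡ 11 (mod 13). x = 13×13×3 + 11×19×11 ≡ 89 (mod 247)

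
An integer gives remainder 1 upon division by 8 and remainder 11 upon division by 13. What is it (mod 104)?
M = 8 × 13 = 104. M₁ = 13, y₁ ≡ 5 (mod 8). M₂ = 8, y₂ ≡ 5 (mod 13). n = 1×13×5 + 11×8×5 ≡ 89 (mod 104). The smallest positive such number is 89.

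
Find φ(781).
700

Prime factorization: 781 = 11 × 71
Using the formula φ(n) = n × Π(1 - 1/p) for each prime factor p:
φ(781) = 781 × (1 - 1/11) × (1 - 1/71)
φ(781) = 700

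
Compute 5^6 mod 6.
6 = 4 + 2 (binary 110). Repeated squaring mod 6: 5^1 ≡ 5; 5^2 ≡ 5² = 25 ≡ 1; 5^4 ≡ 1² = 1 ≡ 1. Multiply: 5^6 = 5^4 × 5^2 ≡ 1 × 1 (mod 6): 1 × 1 = 1 ≡ 1. So 5^6 ≡ 1 (mod 6).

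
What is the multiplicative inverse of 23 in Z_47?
45

Using Extended Euclidean Algorithm:
gcd(23, 47) = 1
Bezout coefficients: 23 × -2 + 47 × 1 = 1
So 23 × -2 ≡ 1 (mod 47)
The inverse is -2 mod 47 = 45
Verification: 23 × 45 = 1035 = 22 × 47 + 1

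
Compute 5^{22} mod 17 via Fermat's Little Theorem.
2

By Fermat's Little Theorem, a^(p-1) ≡ 1 (mod p) for prime p and gcd(a, p) = 1
Here p = 17, so 5^16 ≡ 1 (mod 17)
We can reduce the exponent: 22 mod 16 = 6
So 5^22 ≡ 5^6 (mod 17)
Computing: 5^6 mod 17 = 2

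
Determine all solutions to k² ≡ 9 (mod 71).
The square roots of 9 mod 71 are 3 and 68. Verify: 3² = 9 ≡ 9 (mod 71)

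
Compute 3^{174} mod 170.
19

Using successive squaring:
Binary expansion of 174: 10101110
Powers of 3 mod 170 (each is the square of the previous):
  3^1 ≡ 3 (mod 170)
  3^2 ≡ 3² = 9 ≡ 9 (mod 170)
  3^4 ≡ 9² = 81 ≡ 81 (mod 170)
  3^8 ≡ 81² = 6561 ≡ 101 (mod 170)
  3^16 ≡ 101² = 10201 ≡ 1 (mod 170)
  3^32 ≡ 1² = 1 ≡ 1 (mod 170)
  3^64 ≡ 1² = 1 ≡ 1 (mod 170)
  3^128 ≡ 1² = 1 ≡ 1 (mod 170)
174 = 128 + 32 + 8 + 4 + 2, so 3^174 = 3^128 × 3^32 × 3^8 × 3^4 × 3^2 ≡ 1 × 1 × 101 × 81 × 9 (mod 170)
Multiplying step by step:
  1 × 1 = 1 ≡ 1 (mod 170)
  1 × 101 = 101 ≡ 101 (mod 170)
  101 × 81 = 8181 ≡ 21 (mod 170)
  21 × 9 = 189 ≡ 19 (mod 170)
Result: 3^174 ≡ 19 (mod 170)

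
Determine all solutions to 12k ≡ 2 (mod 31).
26

Since gcd(12, 31) = 1 divides 2, a solution exists.
Multiply both sides by the inverse of 12 mod 31:
  12^(-1) mod 31 = 13
  x ≡ 13 × 2 ≡ 26 ≡ 26 (mod 31)
Verification: 12 × 26 = 312 = 10 × 31 + 2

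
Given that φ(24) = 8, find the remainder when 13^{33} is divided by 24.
By Euler: 13^{8} ≡ 1 (mod 24) since gcd(13, 24) = 1. 33 = 4×8 + 1. So 13^{33} ≡ 13^{1} ≡ 13 (mod 24)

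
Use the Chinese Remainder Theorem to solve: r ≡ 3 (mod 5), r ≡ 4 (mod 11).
M = 5 × 11 = 55. M₁ = 11, y₁ ≡ 1 (mod 5). M₂ = 5, y₂ ≡ 9 (mod 11). r = 3×11×1 + 4×5×9 ≡ 48 (mod 55)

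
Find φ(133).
108

Prime factorization: 133 = 7 × 19
Using the formula φ(n) = n × Π(1 - 1/p) for each prime factor p:
φ(133) = 133 × (1 - 1/7) × (1 - 1/19)
φ(133) = 108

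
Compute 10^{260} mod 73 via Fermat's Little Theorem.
72

By Fermat's Little Theorem, a^(p-1) ≡ 1 (mod p) for prime p and gcd(a, p) = 1
Here p = 73, so 10^72 ≡ 1 (mod 73)
We can reduce the exponent: 260 mod 72 = 44
So 10^260 ≡ 10^44 (mod 73)
Computing: 10^44 mod 73 = 72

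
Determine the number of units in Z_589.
540

Prime factorization: 589 = 19 × 31
Using the formula φ(n) = n × Π(1 - 1/p) for each prime factor p:
φ(589) = 589 × (1 - 1/19) × (1 - 1/31)
φ(589) = 540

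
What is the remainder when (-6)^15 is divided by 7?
Using Fermat: (-6)^{6} ≡ 1 (mod 7). 15 ≡ 3 (mod 6). So (-6)^{15} ≡ (-6)^{3} ≡ 1 (mod 7)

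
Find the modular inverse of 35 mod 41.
35^(-1) ≡ 34 (mod 41). Verification: 35 × 34 = 1190 ≡ 1 (mod 41)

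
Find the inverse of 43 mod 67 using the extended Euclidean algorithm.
Extended GCD: 43(-14) + 67(9) = 1. So 43^(-1) ≡ 53 ≡ 53 (mod 67). Verify: 43 × 53 = 2279 ≡ 1 (mod 67)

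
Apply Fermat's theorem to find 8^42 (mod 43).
By Fermat's Little Theorem, 8^{42} ≡ 1 (mod 43) since 43 is prime and gcd(8, 43) = 1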